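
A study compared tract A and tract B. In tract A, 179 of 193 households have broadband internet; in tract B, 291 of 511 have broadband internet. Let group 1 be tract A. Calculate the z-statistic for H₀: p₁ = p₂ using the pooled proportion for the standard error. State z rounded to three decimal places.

Sample proportions: p̂₁ = 179/193 = 0.92746 and p̂₂ = 291/511 = 0.56947.
Pooling: p̂ = 470/704 = 0.66761.
SE = √[p̂(1−p̂)(1/n₁+1/n₂)] = √[0.66761·0.33239·(1/193+1/511)] ≈ 0.039800.
z = 0.35799/0.039800 = 8.995.

z = 8.995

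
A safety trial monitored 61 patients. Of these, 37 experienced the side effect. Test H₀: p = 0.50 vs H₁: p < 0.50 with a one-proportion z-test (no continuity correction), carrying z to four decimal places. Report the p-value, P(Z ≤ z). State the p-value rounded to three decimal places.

With x = 37 successes in n = 61, p̂ = 0.60656.
Under H₀, SE = √(p₀(1−p₀)/n) = √(0.50·0.50/61) = √0.004098361 = 0.064018.
Test statistic (full precision, shown to 4 dp): z = (37/61 − 0.50)/SE₀ ≈ 1.6645.
p-value = P(Z ≤ z) with z = 1.6645 → 0.952.

p-value = 0.952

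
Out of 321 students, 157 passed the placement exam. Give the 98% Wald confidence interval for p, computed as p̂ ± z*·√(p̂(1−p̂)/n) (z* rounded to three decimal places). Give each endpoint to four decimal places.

With x = 157 successes in n = 321, p̂ = 0.48910.
SE = √(p̂(1−p̂)/n) = √(0.249881/321) = 0.027901.
z* = 2.326 at the 98% level.
Margin = 2.326·0.027901 = 0.06490.
So the interval runs from 0.4242 to 0.5540.

(0.4242, 0.5540)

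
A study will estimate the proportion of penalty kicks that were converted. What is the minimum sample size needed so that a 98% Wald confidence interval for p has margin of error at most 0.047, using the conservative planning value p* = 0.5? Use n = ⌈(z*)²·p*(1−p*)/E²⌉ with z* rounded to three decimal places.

z* = 2.326 at the 98% level.
p*(1−p*) = 0.2500.
(z*)²·p*(1−p*)/E² = 5.410276·0.2500/0.002209 = 612.299.
⌈612.299⌉ = 613.

n = 613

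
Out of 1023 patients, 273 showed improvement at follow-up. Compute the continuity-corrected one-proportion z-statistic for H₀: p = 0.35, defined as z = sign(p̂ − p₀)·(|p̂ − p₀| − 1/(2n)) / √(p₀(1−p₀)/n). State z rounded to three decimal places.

z = -5.542

The sample proportion is 273/1023 = 0.26686. p̂ − p₀ = -0.083138.
1/(2n) = 0.000489.
Corrected numerator: |-0.083138| − 0.000489 = 0.082649.
SE₀ = √(0.35·0.65/1023) = 0.014913.
z = −0.082649/0.014913 = -5.542.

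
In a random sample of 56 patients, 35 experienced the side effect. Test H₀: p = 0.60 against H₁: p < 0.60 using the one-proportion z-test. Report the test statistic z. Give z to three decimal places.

Sample proportion p̂ = 35/56 = 0.62500.
SE₀ = √(0.60·0.40/56) = 0.065465.
Test statistic: z = 0.02500/0.065465 = 0.382.

z = 0.382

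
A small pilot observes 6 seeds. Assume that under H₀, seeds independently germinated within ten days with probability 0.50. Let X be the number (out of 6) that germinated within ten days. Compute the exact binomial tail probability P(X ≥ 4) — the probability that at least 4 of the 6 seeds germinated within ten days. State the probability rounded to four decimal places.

X is binomial with n = 6 and p = 0.50.
P(X ≥ 4) = C(6,4)·0.50^4·0.50^2 + C(6,5)·0.50^5·0.50^1 + C(6,6)·0.50^6·0.50^0.
= 0.234375 + 0.093750 + 0.015625 = 0.3438.

P = 0.3438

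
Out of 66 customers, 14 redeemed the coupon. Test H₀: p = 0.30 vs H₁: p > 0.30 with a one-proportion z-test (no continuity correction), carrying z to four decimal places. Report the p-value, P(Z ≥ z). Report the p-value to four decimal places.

With x = 14 successes in n = 66, p̂ = 0.21212.
Under H₀, SE = √(p₀(1−p₀)/n) = √(0.30·0.70/66) = √0.003181818 = 0.056408.
Test statistic (full precision, shown to 4 dp): z = (14/66 − 0.30)/SE₀ ≈ -1.5579.
p-value = P(Z ≥ z) with z = -1.5579 → 0.9404.

p-value = 0.9404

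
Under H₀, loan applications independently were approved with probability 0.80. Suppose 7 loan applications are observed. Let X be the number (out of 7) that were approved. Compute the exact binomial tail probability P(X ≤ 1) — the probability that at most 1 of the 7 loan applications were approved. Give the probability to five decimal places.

X is binomial with n = 7 and p = 0.80.
P(X ≤ 1) = C(7,0)·0.80^0·0.20^7 + C(7,1)·0.80^1·0.20^6.
= 0.000013 + 0.000358 = 0.00037.

P = 0.00037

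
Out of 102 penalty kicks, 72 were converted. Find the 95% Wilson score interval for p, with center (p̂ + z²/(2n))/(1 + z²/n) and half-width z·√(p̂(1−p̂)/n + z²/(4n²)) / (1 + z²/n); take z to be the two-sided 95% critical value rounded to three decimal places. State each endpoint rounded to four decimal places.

(0.6113, 0.7855)

p̂ = 72/102 = 0.70588; z = 1.960, so z² = 3.841600.
Denominator 1 + z²/n = 1 + 3.841600/102 = 1.037663.
Center = (0.70588 + 0.018831)/1.037663 = 0.69841.
Radicand: p̂(1−p̂)/n + z²/(4n²) = 0.002035416 + 0.000092311 = 0.002127727.
Half-width = z·√(radicand)/denom = 1.960·0.046127/1.037663 = 0.08713.
Interval: 0.69841 ± 0.08713 → (0.6113, 0.7855).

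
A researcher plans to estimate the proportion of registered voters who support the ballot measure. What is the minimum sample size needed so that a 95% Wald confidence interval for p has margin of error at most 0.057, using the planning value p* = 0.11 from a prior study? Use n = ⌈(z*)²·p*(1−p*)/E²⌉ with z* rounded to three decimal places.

The 95% critical value is z* = 1.960.
p*(1−p*) = 0.11·0.89 = 0.0979.
Required n before rounding: 3.841600 × 0.0979 / 0.057² = 115.756.
Rounding up, n = 116.

n = 116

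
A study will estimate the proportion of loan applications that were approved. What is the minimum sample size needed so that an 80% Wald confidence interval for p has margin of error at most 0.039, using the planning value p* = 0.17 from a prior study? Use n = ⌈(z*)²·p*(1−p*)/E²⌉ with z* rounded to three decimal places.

For 80% confidence, z* = 1.282.
p*(1−p*) = 0.17·0.83 = 0.1411.
(z*)²·p*(1−p*)/E² = 1.643524·0.1411/0.001521 = 152.466.
⌈152.466⌉ = 153.

n = 153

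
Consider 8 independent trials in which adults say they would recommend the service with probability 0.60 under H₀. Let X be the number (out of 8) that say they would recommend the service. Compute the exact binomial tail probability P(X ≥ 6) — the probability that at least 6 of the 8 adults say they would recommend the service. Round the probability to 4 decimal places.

X is binomial with n = 8 and p = 0.60.
P(X ≥ 6) = C(8,6)·0.60^6·0.40^2 + C(8,7)·0.60^7·0.40^1 + C(8,8)·0.60^8·0.40^0.
= 0.209019 + 0.089580 + 0.016796 = 0.3154.

P = 0.3154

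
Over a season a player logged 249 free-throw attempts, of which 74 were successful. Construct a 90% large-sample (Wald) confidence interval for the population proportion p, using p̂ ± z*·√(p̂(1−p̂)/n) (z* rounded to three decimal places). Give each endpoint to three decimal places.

(0.250, 0.345)

Sample proportion p̂ = 74/249 = 0.29719.
Standard error of p̂: √(0.208868/249) = √0.000838826 = 0.028962.
For 90% confidence, z* = 1.645.
Margin of error: 1.645 × 0.028962 = 0.04764.
Interval: 0.29719 ± 0.04764 → (0.250, 0.345).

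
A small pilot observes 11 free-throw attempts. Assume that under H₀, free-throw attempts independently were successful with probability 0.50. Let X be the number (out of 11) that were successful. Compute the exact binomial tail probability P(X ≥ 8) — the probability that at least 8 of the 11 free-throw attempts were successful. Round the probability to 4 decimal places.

X is binomial with n = 11 and p = 0.50.
P(X ≥ 8) = C(11,8)·0.50^8·0.50^3 + C(11,9)·0.50^9·0.50^2 + C(11,10)·0.50^10·0.50^1 + C(11,11)·0.50^11·0.50^0.
= 0.080566 + 0.026855 + 0.005371 + 0.000488 = 0.1133.

P = 0.1133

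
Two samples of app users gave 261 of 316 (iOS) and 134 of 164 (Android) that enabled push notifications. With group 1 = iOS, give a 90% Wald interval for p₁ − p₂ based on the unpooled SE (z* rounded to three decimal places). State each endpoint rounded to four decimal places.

p̂₁ = 0.82595, p̂₂ = 0.81707, so the observed difference is 0.00888.
SE = √(0.000454927 + 0.000911370) = √0.001366297 = 0.036963.
z* = 1.645 at the 90% level. Margin = 1.645·0.036963 = 0.06080.
CI: 0.00888 ± 0.06080 = (-0.0519, 0.0697).

(-0.0519, 0.0697)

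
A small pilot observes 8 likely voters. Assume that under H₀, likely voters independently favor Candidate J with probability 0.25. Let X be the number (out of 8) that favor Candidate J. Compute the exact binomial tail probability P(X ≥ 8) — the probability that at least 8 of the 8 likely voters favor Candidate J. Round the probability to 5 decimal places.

P = 0.00002

X ~ Binomial(n=8, p=0.25).
P(X ≥ 8) = C(8,8)·0.25^8·0.75^0.
= 0.000015 = 0.00002.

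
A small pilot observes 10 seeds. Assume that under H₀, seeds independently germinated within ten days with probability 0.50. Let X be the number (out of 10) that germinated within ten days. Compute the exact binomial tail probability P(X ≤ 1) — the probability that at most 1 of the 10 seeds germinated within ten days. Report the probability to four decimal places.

X is binomial with n = 10 and p = 0.50.
P(X ≤ 1) = C(10,0)·0.50^0·0.50^10 + C(10,1)·0.50^1·0.50^9.
= 0.000977 + 0.009766 = 0.0107.

P = 0.0107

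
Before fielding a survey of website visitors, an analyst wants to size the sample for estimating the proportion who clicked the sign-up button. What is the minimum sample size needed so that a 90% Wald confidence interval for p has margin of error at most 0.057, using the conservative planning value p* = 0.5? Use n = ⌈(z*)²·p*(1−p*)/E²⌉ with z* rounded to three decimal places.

n = 209

z* = 1.645 at the 90% level.
p*(1−p*) = 0.2500.
(z*)²·p*(1−p*)/E² = 2.706025·0.2500/0.003249 = 208.220.
⌈208.220⌉ = 209.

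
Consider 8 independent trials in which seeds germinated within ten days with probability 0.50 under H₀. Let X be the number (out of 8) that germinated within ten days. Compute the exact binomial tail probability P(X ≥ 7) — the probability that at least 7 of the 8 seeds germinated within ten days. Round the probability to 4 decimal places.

X ~ Binomial(n=8, p=0.50).
P(X ≥ 7) = C(8,7)·0.50^7·0.50^1 + C(8,8)·0.50^8·0.50^0.
= 0.031250 + 0.003906 = 0.0352.

P = 0.0352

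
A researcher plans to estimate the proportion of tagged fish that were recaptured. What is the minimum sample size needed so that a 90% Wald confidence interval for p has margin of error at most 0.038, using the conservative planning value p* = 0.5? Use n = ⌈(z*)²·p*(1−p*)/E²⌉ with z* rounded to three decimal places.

n = 469

The 90% critical value is z* = 1.645.
p*(1−p*) = 0.2500.
Required n before rounding: 2.706025 × 0.2500 / 0.038² = 468.495.
Rounding up, n = 469.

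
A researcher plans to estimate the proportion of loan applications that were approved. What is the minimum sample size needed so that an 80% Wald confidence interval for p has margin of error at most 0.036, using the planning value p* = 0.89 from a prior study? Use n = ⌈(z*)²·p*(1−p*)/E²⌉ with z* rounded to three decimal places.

z* = 1.282 at the 80% level.
p*(1−p*) = 0.89·0.11 = 0.0979.
(z*)²·p*(1−p*)/E² = 1.643524·0.0979/0.001296 = 124.152.
⌈124.152⌉ = 125.

n = 125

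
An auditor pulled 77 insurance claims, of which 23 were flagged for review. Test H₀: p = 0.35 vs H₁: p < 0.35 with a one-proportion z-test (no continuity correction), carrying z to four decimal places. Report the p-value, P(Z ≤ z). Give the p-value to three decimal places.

p̂ = 23/77 = 0.29870.
Null standard error: √(0.35·0.65/77) = √0.002954545 = 0.054356.
z = (p̂ − p₀)/SE = (23/77 − 0.35)/0.054356 ≈ -0.9438.
p-value = P(Z ≤ z) with z = -0.9438 → 0.173.

p-value = 0.173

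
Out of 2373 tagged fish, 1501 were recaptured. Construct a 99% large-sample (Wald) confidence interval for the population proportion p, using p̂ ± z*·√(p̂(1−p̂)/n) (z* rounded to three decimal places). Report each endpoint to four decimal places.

(0.6070, 0.6580)

The sample proportion is 1501/2373 = 0.63253.
SE = √(p̂(1−p̂)/n) = √(0.232435/2373) = 0.009897.
The 99% critical value is z* = 2.576.
Margin of error: 2.576 × 0.009897 = 0.02549.
So the interval runs from 0.6070 to 0.6580.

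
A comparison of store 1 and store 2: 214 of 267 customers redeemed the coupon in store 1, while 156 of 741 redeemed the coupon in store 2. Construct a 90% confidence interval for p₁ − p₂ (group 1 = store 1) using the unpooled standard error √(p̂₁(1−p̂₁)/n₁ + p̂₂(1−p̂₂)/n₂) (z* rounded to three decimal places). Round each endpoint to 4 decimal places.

(0.5439, 0.6381)

p̂₁ = 0.80150, p̂₂ = 0.21053, so the observed difference is 0.59097.
Unpooled SE = √(p̂₁(1−p̂₁)/n₁ + p̂₂(1−p̂₂)/n₂) = √(0.000595876 + 0.000224298) = 0.028639.
For 90% confidence, z* = 1.645. Margin = 1.645·0.028639 = 0.04711.
CI: 0.59097 ± 0.04711 = (0.5439, 0.6381).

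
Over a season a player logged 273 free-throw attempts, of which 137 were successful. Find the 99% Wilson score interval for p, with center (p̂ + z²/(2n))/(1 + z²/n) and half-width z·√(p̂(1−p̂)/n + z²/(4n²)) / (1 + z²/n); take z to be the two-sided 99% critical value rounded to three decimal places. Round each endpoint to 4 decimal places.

Here p̂ = 137/273 = 0.50183 and z = 2.576 (z² = 6.635776).
Denominator 1 + z²/n = 1 + 6.635776/273 = 1.024307.
Adjusted center: (0.50183 + z²/(2n))/1.024307 = 0.50179.
Radicand: p̂(1−p̂)/n + z²/(4n²) = 0.000915739 + 0.000022259 = 0.000937998.
Half-width = 2.576·√0.000937998/1.024307 = 0.07702.
Interval: 0.50179 ± 0.07702 → (0.4248, 0.5788).

(0.4248, 0.5788)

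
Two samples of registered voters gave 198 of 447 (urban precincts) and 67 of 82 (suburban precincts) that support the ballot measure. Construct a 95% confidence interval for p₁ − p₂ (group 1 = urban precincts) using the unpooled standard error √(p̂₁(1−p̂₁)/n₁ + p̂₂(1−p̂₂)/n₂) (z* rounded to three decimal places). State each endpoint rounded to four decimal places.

p̂₁ = 0.44295, p̂₂ = 0.81707, so the observed difference is -0.37412.
Unpooled SE = √(p̂₁(1−p̂₁)/n₁ + p̂₂(1−p̂₂)/n₂) = √(0.000552004 + 0.001822739) = 0.048731.
z* = 1.960 at the 95% level. Margin of error = 0.09551.
So the interval runs from -0.4696 to -0.2786.

(-0.4696, -0.2786)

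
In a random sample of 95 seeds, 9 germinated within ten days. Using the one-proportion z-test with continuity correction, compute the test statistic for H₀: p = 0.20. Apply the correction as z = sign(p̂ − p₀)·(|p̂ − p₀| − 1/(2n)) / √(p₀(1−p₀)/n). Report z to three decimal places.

With x = 9 successes in n = 95, p̂ = 0.09474. p̂ − p₀ = -0.105263.
Continuity correction 1/(2n) = 1/190 = 0.005263.
Corrected numerator: |-0.105263| − 0.005263 = 0.100000.
SE₀ = √(0.20·0.80/95) = 0.041039.
z = (−)0.100000/0.041039 = -2.437.

z = -2.437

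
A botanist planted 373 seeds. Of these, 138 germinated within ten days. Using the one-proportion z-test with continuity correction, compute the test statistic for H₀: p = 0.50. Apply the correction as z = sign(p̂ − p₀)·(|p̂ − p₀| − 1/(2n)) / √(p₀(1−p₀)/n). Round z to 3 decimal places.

The sample proportion is 138/373 = 0.36997. p̂ − p₀ = -0.130027.
1/(2n) = 0.001340.
Corrected numerator: |-0.130027| − 0.001340 = 0.128687.
Under H₀, SE = √(p₀(1−p₀)/n) = √(0.50·0.50/373) = √0.000670241 = 0.025889.
z = (−)0.128687/0.025889 = -4.971.

z = -4.971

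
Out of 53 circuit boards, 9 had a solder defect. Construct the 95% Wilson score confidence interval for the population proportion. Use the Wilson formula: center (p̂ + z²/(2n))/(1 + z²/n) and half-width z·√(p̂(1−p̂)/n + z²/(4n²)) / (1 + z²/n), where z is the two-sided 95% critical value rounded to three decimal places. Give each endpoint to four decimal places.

p̂ = 9/53 = 0.16981; z = 1.960, so z² = 3.841600.
1 + z²/n = 1.072483.
Adjusted center: (0.16981 + z²/(2n))/1.072483 = 0.19213.
Radicand: p̂(1−p̂)/n + z²/(4n²) = 0.002659914 + 0.000341901 = 0.003001815.
Half-width = 1.960·√0.003001815/1.072483 = 0.10013.
CI: 0.19213 ± 0.10013 = (0.0920, 0.2923).

(0.0920, 0.2923)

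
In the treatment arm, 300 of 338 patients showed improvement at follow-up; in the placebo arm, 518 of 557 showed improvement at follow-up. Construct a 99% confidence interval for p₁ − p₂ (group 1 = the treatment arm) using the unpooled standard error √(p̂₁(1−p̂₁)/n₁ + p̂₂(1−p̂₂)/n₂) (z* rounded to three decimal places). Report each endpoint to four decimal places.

(-0.0947, 0.0099)

p̂₁ = 0.88757, p̂₂ = 0.92998, so the observed difference is -0.04241.
SE = √(0.000295226 + 0.000116904) = √0.000412130 = 0.020301.
The 99% critical value is z* = 2.576. Margin = 2.576·0.020301 = 0.05230.
So the interval runs from -0.0947 to 0.0099.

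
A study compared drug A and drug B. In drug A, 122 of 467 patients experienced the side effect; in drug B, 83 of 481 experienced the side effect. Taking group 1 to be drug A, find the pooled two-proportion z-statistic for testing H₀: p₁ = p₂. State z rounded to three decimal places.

p̂₁ = 122/467 = 0.26124, p̂₂ = 83/481 = 0.17256.
Pooling: p̂ = 205/948 = 0.21624.
SE = √[p̂(1−p̂)(1/n₁+1/n₂)] = √[0.21624·0.78376·(1/467+1/481)] ≈ 0.026745.
z = 0.08868/0.026745 = 3.316.

z = 3.316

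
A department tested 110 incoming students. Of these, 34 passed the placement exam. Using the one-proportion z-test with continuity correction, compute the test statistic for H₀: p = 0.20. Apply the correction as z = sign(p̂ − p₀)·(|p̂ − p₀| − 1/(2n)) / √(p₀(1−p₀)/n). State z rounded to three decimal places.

The sample proportion is 34/110 = 0.30909. p̂ − p₀ = 0.109091.
Continuity correction 1/(2n) = 1/220 = 0.004545.
Corrected numerator: |0.109091| − 0.004545 = 0.104546.
Under H₀, SE = √(p₀(1−p₀)/n) = √(0.20·0.80/110) = √0.001454545 = 0.038139.
z = (+)0.104546/0.038139 = 2.741.

z = 2.741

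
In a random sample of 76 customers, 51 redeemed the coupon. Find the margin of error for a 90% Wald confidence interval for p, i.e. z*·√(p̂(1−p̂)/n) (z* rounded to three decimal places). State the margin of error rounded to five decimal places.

With x = 51 successes in n = 76, p̂ = 0.67105.
SE(p̂) = √(0.67105·0.32895/76) = 0.053893.
The 90% critical value is z* = 1.645.
So ME = 0.08865.

ME = 0.08865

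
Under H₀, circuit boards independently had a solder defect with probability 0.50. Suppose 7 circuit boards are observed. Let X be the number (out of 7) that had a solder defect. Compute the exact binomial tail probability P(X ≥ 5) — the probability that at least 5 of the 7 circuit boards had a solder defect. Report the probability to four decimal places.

X ~ Binomial(n=7, p=0.50).
P(X ≥ 5) = C(7,5)·0.50^5·0.50^2 + C(7,6)·0.50^6·0.50^1 + C(7,7)·0.50^7·0.50^0.
= 0.164062 + 0.054688 + 0.007812 = 0.2266.

P = 0.2266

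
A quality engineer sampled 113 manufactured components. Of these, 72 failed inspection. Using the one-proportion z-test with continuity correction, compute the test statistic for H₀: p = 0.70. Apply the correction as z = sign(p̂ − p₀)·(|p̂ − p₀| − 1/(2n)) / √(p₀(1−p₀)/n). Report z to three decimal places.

z = -1.355

With x = 72 successes in n = 113, p̂ = 0.63717. p̂ − p₀ = -0.062832.
Continuity correction 1/(2n) = 1/226 = 0.004425.
Corrected numerator: |-0.062832| − 0.004425 = 0.058407.
SE₀ = √(0.70·0.30/113) = 0.043109.
z = (−)0.058407/0.043109 = -1.355.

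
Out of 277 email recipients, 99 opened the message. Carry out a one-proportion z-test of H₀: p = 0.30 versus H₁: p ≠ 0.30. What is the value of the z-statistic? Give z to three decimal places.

p̂ = 99/277 = 0.35740.
SE₀ = √(0.30·0.70/277) = 0.027534.
Test statistic: z = 0.05740/0.027534 = 2.085.

z = 2.085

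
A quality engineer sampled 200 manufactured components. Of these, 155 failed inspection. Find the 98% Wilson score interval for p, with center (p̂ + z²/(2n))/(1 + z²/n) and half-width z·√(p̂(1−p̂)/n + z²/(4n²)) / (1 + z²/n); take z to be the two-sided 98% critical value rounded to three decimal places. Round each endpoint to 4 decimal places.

Here p̂ = 155/200 = 0.77500 and z = 2.326 (z² = 5.410276).
Denominator 1 + z²/n = 1 + 5.410276/200 = 1.027051.
Adjusted center: (0.77500 + z²/(2n))/1.027051 = 0.76776.
Radicand: p̂(1−p̂)/n + z²/(4n²) = 0.000871875 + 0.000033814 = 0.000905689.
Half-width = 2.326·√0.000905689/1.027051 = 0.06816.
CI: 0.76776 ± 0.06816 = (0.6996, 0.8359).

(0.6996, 0.8359)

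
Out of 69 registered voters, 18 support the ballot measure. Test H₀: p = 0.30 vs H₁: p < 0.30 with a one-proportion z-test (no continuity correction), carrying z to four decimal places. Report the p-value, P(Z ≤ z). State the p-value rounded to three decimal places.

p-value = 0.239

With x = 18 successes in n = 69, p̂ = 0.26087.
SE₀ = √(0.30·0.70/69) = 0.055168.
Test statistic (full precision, shown to 4 dp): z = (18/69 − 0.30)/SE₀ ≈ -0.7093.
p-value = P(Z ≤ z) with z = -0.7093 → 0.239.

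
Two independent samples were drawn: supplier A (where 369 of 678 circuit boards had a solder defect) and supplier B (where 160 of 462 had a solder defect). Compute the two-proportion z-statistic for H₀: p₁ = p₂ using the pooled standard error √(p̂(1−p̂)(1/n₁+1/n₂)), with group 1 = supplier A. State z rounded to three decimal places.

z = 6.579

p̂₁ = 369/678 = 0.54425, p̂₂ = 160/462 = 0.34632.
Pooling: p̂ = 529/1140 = 0.46404.
SE = √[p̂(1−p̂)(1/n₁+1/n₂)] = √[0.46404·0.53596·(1/678+1/462)] ≈ 0.030086.
z = (p̂₁ − p̂₂)/SE = (0.54425 − 0.34632)/0.030086 = 0.19793/0.030086 = 6.579.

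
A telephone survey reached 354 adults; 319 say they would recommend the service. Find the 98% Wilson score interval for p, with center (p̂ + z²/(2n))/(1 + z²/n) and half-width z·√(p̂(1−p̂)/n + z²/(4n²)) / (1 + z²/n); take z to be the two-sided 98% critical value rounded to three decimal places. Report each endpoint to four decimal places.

Here p̂ = 319/354 = 0.90113 and z = 2.326 (z² = 5.410276).
Denominator 1 + z²/n = 1 + 5.410276/354 = 1.015283.
Center = (0.90113 + 0.007642)/1.015283 = 0.89509.
Radicand: p̂(1−p̂)/n + z²/(4n²) = 0.000251680 + 0.000010793 = 0.000262473.
Half-width = 2.326·√0.000262473/1.015283 = 0.03712.
CI: 0.89509 ± 0.03712 = (0.8580, 0.9322).

(0.8580, 0.9322)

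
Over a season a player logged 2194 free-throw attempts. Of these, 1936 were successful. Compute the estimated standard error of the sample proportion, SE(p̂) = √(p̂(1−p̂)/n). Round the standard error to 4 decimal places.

SE = 0.0069

With x = 1936 successes in n = 2194, p̂ = 0.88241.
p̂(1−p̂) = 0.88241·0.11759 = 0.103763.
SE = √(0.103763/2194) = √0.000047294 = 0.0069.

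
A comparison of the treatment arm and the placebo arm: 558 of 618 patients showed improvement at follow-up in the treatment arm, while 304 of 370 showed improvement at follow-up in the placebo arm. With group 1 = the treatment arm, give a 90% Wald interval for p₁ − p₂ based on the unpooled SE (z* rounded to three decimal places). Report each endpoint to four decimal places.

p̂₁ = 558/618 = 0.90291, p̂₂ = 304/370 = 0.82162; p̂₁ − p̂₂ = 0.08129.
SE = √(0.000141847 + 0.000396107) = √0.000537954 = 0.023194.
z* = 1.645 at the 90% level. Margin of error = 0.03815.
Interval: 0.08129 ± 0.03815 → (0.0431, 0.1194).

(0.0431, 0.1194)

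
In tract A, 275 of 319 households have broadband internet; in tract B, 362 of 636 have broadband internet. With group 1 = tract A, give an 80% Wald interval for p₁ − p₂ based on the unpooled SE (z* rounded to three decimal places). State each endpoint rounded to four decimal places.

p̂₁ = 0.86207, p̂₂ = 0.56918, so the observed difference is 0.29289.
Unpooled SE = √(p̂₁(1−p̂₁)/n₁ + p̂₂(1−p̂₂)/n₂) = √(0.000372746 + 0.000385556) = 0.027537.
The 80% critical value is z* = 1.282. Margin = 1.282·0.027537 = 0.03530.
Interval: 0.29289 ± 0.03530 → (0.2576, 0.3282).

(0.2576, 0.3282)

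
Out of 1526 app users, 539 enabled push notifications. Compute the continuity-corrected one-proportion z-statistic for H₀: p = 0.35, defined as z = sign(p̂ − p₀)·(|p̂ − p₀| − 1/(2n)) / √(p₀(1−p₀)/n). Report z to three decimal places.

The sample proportion is 539/1526 = 0.35321. p̂ − p₀ = 0.003211.
1/(2n) = 0.000328.
Corrected numerator: |0.003211| − 0.000328 = 0.002883.
SE₀ = √(0.35·0.65/1526) = 0.012210.
z = +0.002883/0.012210 = 0.236.

z = 0.236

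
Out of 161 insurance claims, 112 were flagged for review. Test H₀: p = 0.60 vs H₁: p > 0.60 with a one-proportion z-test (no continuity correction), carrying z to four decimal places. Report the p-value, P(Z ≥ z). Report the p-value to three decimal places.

The sample proportion is 112/161 = 0.69565.
SE₀ = √(0.60·0.40/161) = 0.038609.
Test statistic (full precision, shown to 4 dp): z = (112/161 − 0.60)/SE₀ ≈ 2.4774.
From the standard normal, P(Z ≥ z) = 0.007.

p-value = 0.007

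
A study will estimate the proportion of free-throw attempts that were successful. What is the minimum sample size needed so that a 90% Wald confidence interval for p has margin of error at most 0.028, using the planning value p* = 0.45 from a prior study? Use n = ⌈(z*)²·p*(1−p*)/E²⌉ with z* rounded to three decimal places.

z* = 1.645 at the 90% level.
p*(1−p*) = 0.2475.
(z*)²·p*(1−p*)/E² = 2.706025·0.2475/0.000784 = 854.262.
⌈854.262⌉ = 855.

n = 855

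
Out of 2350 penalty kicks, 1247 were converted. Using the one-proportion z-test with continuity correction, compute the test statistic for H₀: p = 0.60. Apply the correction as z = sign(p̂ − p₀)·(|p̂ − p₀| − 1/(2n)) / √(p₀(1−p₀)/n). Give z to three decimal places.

z = -6.842

With x = 1247 successes in n = 2350, p̂ = 0.53064. p̂ − p₀ = -0.069362.
Continuity correction 1/(2n) = 1/4700 = 0.000213.
Corrected numerator: |-0.069362| − 0.000213 = 0.069149.
Under H₀, SE = √(p₀(1−p₀)/n) = √(0.60·0.40/2350) = √0.000102128 = 0.010106.
z = (−)0.069149/0.010106 = -6.842.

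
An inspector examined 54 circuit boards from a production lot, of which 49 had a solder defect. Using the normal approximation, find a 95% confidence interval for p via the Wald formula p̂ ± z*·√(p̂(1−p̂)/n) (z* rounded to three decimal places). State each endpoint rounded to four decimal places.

(0.8301, 0.9847)

The sample proportion is 49/54 = 0.90741.
SE = √(p̂(1−p̂)/n) = √(0.084019/54) = 0.039445.
For 95% confidence, z* = 1.960.
Margin of error: 1.960 × 0.039445 = 0.07731.
So the interval runs from 0.8301 to 0.9847.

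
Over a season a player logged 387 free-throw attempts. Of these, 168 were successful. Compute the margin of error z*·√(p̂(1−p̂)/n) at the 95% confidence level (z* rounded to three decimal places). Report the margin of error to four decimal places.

ME = 0.0494

The sample proportion is 168/387 = 0.43411.
Standard error of p̂: √(0.245658/387) = √0.000634776 = 0.025195.
For 95% confidence, z* = 1.960.
So ME = 0.0494.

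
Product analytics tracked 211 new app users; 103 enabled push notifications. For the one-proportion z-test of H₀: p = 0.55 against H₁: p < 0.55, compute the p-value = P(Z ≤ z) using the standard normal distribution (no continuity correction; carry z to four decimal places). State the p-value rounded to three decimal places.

p-value = 0.035

The sample proportion is 103/211 = 0.48815.
SE₀ = √(0.55·0.45/211) = 0.034249.
z = (p̂ − p₀)/SE = (103/211 − 0.55)/0.034249 ≈ -1.8059.
p-value = P(Z ≤ z) with z = -1.8059 → 0.035.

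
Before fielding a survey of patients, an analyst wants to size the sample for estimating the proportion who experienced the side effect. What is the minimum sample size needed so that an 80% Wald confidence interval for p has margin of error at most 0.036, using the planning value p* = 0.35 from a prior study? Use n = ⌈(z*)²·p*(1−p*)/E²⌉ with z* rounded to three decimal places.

For 80% confidence, z* = 1.282.
p*(1−p*) = 0.2275.
Required n before rounding: 1.643524 × 0.2275 / 0.036² = 288.504.
Rounding up, n = 289.

n = 289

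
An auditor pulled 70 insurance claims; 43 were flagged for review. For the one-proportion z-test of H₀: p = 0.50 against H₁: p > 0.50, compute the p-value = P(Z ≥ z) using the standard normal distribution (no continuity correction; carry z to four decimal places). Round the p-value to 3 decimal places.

p-value = 0.028

The sample proportion is 43/70 = 0.61429.
Null standard error: √(0.50·0.50/70) = √0.003571429 = 0.059761.
z = (p̂ − p₀)/SE = (43/70 − 0.50)/0.059761 ≈ 1.9124.
From the standard normal, P(Z ≥ z) = 0.028.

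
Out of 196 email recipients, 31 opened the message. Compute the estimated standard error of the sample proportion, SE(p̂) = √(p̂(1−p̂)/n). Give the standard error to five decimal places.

The sample proportion is 31/196 = 0.15816.
p̂(1−p̂) = 0.133145.
Dividing by n and taking the root: √0.000679311 = 0.02606.

SE = 0.02606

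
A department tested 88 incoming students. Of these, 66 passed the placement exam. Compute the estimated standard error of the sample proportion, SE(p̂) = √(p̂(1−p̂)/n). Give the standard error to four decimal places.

Sample proportion p̂ = 66/88 = 0.75000.
p̂(1−p̂) = 0.187500.
Dividing by n and taking the root: √0.002130682 = 0.0462.

SE = 0.0462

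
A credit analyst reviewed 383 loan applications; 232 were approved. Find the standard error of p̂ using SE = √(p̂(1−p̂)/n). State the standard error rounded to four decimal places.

The sample proportion is 232/383 = 0.60574.
p̂(1−p̂) = 0.238819.
SE = √(0.238819/383) = 0.0250.

SE = 0.0250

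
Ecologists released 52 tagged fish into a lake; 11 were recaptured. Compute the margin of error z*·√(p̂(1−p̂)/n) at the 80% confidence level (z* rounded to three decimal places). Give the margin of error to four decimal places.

ME = 0.0726

p̂ = 11/52 = 0.21154.
SE = √(p̂(1−p̂)/n) = √(0.166790/52) = 0.056635.
The 80% critical value is z* = 1.282.
ME = 1.282·0.056635 = 0.0726.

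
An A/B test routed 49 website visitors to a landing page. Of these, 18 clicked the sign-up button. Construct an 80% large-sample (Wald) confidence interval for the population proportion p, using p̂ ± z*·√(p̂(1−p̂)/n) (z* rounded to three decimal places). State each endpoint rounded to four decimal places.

(0.2791, 0.4556)

p̂ = 18/49 = 0.36735.
Standard error of p̂: √(0.232403/49) = √0.004742922 = 0.068869.
The 80% critical value is z* = 1.282.
Margin of error: 1.282 × 0.068869 = 0.08829.
Interval: 0.36735 ± 0.08829 → (0.2791, 0.4556).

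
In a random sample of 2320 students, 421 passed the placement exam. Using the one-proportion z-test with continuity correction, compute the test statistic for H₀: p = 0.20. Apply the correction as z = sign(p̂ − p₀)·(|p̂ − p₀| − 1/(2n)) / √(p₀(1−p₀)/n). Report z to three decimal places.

z = -2.206

With x = 421 successes in n = 2320, p̂ = 0.18147. p̂ − p₀ = -0.018534.
1/(2n) = 0.000216.
Corrected numerator: |-0.018534| − 0.000216 = 0.018318.
SE₀ = √(0.20·0.80/2320) = 0.008305.
z = (−)0.018318/0.008305 = -2.206.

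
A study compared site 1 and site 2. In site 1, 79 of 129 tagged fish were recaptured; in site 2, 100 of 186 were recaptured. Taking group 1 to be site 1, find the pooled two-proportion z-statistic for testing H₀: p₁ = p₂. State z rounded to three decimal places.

p̂₁ = 79/129 = 0.61240, p̂₂ = 100/186 = 0.53763.
Pooled p̂ = (79+100)/(129+186) = 179/315 = 0.56825.
SE = √[p̂(1−p̂)(1/n₁+1/n₂)] = √[0.56825·0.43175·(1/129+1/186)] ≈ 0.056753.
z = 0.07477/0.056753 = 1.317.

z = 1.317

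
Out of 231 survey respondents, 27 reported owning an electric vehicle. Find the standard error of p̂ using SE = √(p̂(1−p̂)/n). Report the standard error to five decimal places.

With x = 27 successes in n = 231, p̂ = 0.11688.
p̂(1−p̂) = 0.11688·0.88312 = 0.103219.
SE = √(0.103219/231) = 0.02114.

SE = 0.02114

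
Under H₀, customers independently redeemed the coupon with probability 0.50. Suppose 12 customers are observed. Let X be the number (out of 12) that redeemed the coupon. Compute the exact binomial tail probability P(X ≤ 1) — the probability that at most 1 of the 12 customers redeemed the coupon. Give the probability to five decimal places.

P = 0.00317

X is binomial with n = 12 and p = 0.50.
P(X ≤ 1) = C(12,0)·0.50^0·0.50^12 + C(12,1)·0.50^1·0.50^11.
= 0.000244 + 0.002930 = 0.00317.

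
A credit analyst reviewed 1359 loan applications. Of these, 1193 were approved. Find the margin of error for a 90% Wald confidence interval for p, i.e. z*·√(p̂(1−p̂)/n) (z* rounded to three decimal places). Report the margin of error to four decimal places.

ME = 0.0146

The sample proportion is 1193/1359 = 0.87785.
SE(p̂) = √(0.87785·0.12215/1359) = 0.008883.
z* = 1.645 at the 90% level.
So ME = 0.0146.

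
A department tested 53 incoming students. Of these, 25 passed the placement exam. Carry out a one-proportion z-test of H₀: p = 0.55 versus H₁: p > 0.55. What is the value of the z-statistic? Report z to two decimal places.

The sample proportion is 25/53 = 0.47170.
Null standard error: √(0.55·0.45/53) = √0.004669811 = 0.068336.
Test statistic: z = -0.07830/0.068336 = -1.15.

z = -1.15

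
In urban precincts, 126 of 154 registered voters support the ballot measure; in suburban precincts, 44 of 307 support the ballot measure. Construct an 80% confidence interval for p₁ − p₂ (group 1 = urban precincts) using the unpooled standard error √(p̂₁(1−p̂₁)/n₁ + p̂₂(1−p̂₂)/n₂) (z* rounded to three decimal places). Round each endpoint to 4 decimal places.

p̂₁ = 0.81818, p̂₂ = 0.14332, so the observed difference is 0.67486.
Unpooled SE = √(p̂₁(1−p̂₁)/n₁ + p̂₂(1−p̂₂)/n₂) = √(0.000965976 + 0.000399939) = 0.036958.
The 80% critical value is z* = 1.282. Margin = 1.282·0.036958 = 0.04738.
Interval: 0.67486 ± 0.04738 → (0.6275, 0.7222).

(0.6275, 0.7222)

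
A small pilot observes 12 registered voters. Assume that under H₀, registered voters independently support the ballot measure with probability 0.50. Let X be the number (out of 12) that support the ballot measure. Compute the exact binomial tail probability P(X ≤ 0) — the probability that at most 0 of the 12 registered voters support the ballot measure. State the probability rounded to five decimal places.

X is binomial with n = 12 and p = 0.50.
P(X ≤ 0) = C(12,0)·0.50^0·0.50^12.
= 0.000244 = 0.00024.

P = 0.00024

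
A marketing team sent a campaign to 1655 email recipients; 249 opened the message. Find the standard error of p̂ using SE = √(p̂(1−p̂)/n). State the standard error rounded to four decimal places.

Sample proportion p̂ = 249/1655 = 0.15045.
p̂(1−p̂) = 0.15045·0.84955 = 0.127815.
SE = √(0.127815/1655) = √0.000077230 = 0.0088.

SE = 0.0088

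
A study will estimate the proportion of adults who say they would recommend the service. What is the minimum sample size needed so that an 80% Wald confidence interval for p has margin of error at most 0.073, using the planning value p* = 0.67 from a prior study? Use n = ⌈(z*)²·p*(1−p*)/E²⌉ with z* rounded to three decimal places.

n = 69

The 80% critical value is z* = 1.282.
p*(1−p*) = 0.67·0.33 = 0.2211.
(z*)²·p*(1−p*)/E² = 1.643524·0.2211/0.005329 = 68.190.
Rounding up, n = 69.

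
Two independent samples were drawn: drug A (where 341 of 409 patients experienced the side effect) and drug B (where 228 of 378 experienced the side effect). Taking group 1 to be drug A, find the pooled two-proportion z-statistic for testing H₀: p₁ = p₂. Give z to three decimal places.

p̂₁ = 341/409 = 0.83374, p̂₂ = 228/378 = 0.60317.
Pooled p̂ = (341+228)/(409+378) = 569/787 = 0.72300.
SE = √[p̂(1−p̂)(1/n₁+1/n₂)] = √[0.72300·0.27700·(1/409+1/378)] ≈ 0.031929.
z = 0.23057/0.031929 = 7.221.

z = 7.221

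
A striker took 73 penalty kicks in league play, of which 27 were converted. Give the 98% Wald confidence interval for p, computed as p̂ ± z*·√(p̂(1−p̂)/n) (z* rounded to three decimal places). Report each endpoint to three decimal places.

(0.238, 0.501)

The sample proportion is 27/73 = 0.36986.
Standard error of p̂: √(0.233064/73) = √0.003192663 = 0.056504.
For 98% confidence, z* = 2.326.
Margin = 2.326·0.056504 = 0.13143.
CI: 0.36986 ± 0.13143 = (0.238, 0.501).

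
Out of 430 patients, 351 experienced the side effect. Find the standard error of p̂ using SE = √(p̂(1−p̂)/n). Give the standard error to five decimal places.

Sample proportion p̂ = 351/430 = 0.81628.
p̂(1−p̂) = 0.149967.
SE = √(0.149967/430) = 0.01868.

SE = 0.01868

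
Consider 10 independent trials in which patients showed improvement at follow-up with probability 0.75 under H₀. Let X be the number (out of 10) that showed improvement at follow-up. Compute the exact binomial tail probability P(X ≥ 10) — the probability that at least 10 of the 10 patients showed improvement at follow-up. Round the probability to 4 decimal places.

X ~ Binomial(n=10, p=0.75).
P(X ≥ 10) = C(10,10)·0.75^10·0.25^0.
= 0.056314 = 0.0563.

P = 0.0563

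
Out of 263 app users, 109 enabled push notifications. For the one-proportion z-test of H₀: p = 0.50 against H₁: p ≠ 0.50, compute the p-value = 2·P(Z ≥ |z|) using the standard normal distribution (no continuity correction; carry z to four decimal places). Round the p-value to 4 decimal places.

With x = 109 successes in n = 263, p̂ = 0.41445.
Under H₀, SE = √(p₀(1−p₀)/n) = √(0.50·0.50/263) = √0.000950570 = 0.030831.
Test statistic (full precision, shown to 4 dp): z = (109/263 − 0.50)/SE₀ ≈ -2.7748.
From the standard normal, 2·P(Z ≥ |z|) = 0.0055.

p-value = 0.0055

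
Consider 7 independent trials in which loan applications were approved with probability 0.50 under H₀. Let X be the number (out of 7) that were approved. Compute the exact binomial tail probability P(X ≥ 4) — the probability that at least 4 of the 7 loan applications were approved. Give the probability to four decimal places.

P = 0.5000

X ~ Binomial(n=7, p=0.50).
P(X ≥ 4) = C(7,4)·0.50^4·0.50^3 + C(7,5)·0.50^5·0.50^2 + C(7,6)·0.50^6·0.50^1 + C(7,7)·0.50^7·0.50^0.
= 0.273438 + 0.164062 + 0.054688 + 0.007812 = 0.5000.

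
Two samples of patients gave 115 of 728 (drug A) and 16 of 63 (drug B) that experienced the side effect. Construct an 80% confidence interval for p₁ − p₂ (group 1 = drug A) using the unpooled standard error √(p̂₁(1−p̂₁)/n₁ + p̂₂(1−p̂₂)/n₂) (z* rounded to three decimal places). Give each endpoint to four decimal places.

(-0.1684, -0.0236)

p̂₁ = 0.15797, p̂₂ = 0.25397, so the observed difference is -0.09600.
SE = √(0.000182711 + 0.003007435) = √0.003190146 = 0.056481.
For 80% confidence, z* = 1.282. Margin of error = 0.07241.
So the interval runs from -0.1684 to -0.0236.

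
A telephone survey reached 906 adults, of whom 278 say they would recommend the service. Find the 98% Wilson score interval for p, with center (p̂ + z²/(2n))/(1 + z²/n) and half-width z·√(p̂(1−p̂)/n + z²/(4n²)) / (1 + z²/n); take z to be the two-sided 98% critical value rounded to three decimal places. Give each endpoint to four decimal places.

(0.2724, 0.3435)

p̂ = 278/906 = 0.30684; z = 2.326, so z² = 5.410276.
1 + z²/n = 1.005972.
Adjusted center: (0.30684 + z²/(2n))/1.005972 = 0.30799.
Radicand: p̂(1−p̂)/n + z²/(4n²) = 0.000234758 + 0.000001648 = 0.000236406.
Half-width = z·√(radicand)/denom = 2.326·0.015375/1.005972 = 0.03555.
Interval: 0.30799 ± 0.03555 → (0.2724, 0.3435).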